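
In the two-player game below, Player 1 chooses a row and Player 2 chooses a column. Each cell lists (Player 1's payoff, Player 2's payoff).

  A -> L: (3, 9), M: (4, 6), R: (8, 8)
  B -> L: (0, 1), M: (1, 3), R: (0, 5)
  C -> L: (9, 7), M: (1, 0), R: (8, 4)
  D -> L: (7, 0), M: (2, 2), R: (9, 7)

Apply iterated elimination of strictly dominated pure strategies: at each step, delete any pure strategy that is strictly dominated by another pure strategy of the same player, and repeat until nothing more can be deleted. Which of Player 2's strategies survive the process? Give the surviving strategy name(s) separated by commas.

L, R

Player 1's strategy B is strictly dominated by A (L: 3>0, M: 4>1, R: 8>0) and is removed.
Column M is eliminated: R beats it against every remaining row (A: 8>6, C: 4>0, D: 7>2).
For Player 1, D strictly dominates A on the remaining columns (L: 7>3, R: 9>8); eliminate A.
Among the remaining strategies, none is strictly dominated by another pure strategy of the same player, so the elimination stops.
Surviving strategies — Player 1: {C, D}; Player 2: {L, R}.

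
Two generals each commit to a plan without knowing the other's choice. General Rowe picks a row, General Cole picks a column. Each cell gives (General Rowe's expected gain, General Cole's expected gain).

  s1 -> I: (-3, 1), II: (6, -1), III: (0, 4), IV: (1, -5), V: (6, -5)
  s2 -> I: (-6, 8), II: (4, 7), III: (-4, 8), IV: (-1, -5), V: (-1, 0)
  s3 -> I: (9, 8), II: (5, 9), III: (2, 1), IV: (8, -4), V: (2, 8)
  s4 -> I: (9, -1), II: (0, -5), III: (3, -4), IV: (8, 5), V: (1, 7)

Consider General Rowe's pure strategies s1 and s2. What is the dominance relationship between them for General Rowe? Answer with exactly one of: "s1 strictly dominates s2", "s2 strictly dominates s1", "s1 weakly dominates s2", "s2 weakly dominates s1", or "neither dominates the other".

s1 strictly dominates s2

Compare s1 to s2 across every action of General Cole: I: -3>-6, II: 6>4, III: 0>-4, IV: 1>-1, V: 6>-1.
s1 gives a strictly higher payoff against every action of General Cole, so s1 strictly dominates s2.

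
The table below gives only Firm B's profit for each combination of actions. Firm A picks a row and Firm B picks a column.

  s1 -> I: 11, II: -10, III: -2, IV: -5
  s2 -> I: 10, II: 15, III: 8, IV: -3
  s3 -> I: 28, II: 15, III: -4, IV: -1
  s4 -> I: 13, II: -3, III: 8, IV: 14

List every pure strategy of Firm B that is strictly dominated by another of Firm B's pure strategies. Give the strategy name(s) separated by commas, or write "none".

I: no other strategy beats it everywhere (II at s1 (11>-10); III at s1 (11>-2); IV at s1 (11>-5)).
II: no other strategy beats it everywhere (I at s2 (15>10); III at s2 (15>8); IV at s2 (15>-3)).
III is strictly dominated by I (s1: 11>-2, s2: 10>8, s3: 28>-4, s4: 13>8).
IV: no other strategy beats it everywhere (I at s4 (14>13); II at s1 (-5>-10); III at s3 (-1>-4)).

III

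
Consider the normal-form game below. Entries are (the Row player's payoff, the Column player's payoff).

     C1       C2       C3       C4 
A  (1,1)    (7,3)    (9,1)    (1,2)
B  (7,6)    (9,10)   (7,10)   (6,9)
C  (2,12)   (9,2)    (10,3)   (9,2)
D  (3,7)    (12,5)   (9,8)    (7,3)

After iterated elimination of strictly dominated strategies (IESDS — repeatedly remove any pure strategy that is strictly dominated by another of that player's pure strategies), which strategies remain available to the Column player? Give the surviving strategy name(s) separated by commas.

C1, C2, C3

For the Row player, C strictly dominates A on the remaining columns (C1: 2>1, C2: 9>7, C3: 10>9, C4: 9>1); eliminate A.
Column C4 is eliminated: C3 beats it against every remaining row (B: 10>9, C: 3>2, D: 8>3).
Among the remaining strategies, none is strictly dominated by another pure strategy of the same player, so the elimination stops.
Surviving strategies — the Row player: {B, C, D}; the Column player: {C1, C2, C3}.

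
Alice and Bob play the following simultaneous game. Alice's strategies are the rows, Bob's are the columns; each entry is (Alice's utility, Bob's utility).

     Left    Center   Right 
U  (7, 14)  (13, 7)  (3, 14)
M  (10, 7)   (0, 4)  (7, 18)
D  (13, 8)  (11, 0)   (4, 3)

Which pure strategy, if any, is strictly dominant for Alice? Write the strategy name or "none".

none

U fails to dominate M at Left (7<10).
M fails to dominate U at Center (0<13).
D fails to dominate U at Center (11<13).
No single strategy dominates all the others.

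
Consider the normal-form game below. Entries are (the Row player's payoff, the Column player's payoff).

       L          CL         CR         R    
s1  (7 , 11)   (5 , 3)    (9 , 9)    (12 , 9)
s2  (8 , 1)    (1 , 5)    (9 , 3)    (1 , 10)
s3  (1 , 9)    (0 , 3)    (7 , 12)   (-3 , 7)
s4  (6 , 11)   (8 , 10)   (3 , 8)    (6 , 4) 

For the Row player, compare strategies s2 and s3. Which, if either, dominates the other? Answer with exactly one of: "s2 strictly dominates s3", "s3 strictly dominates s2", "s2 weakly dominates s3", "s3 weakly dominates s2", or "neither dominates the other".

s2 strictly dominates s3

Compare s2 to s3 across each opponent action: L: 8>1, CL: 1>0, CR: 9>7, R: 1>-3.
Every comparison favours s2, so s2 strictly dominates s3.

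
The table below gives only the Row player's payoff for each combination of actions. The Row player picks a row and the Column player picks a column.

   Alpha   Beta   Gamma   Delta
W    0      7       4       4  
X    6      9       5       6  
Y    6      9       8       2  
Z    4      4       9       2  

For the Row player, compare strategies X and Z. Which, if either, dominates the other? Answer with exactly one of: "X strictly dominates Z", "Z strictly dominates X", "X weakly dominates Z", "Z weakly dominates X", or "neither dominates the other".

Compare X to Z across each opponent action: Alpha: 6>4, Beta: 9>4, Gamma: 5<9, Delta: 6>2.
X does better at Alpha, Beta, Delta but worse at Gamma; neither strategy dominates the other.

neither dominates the other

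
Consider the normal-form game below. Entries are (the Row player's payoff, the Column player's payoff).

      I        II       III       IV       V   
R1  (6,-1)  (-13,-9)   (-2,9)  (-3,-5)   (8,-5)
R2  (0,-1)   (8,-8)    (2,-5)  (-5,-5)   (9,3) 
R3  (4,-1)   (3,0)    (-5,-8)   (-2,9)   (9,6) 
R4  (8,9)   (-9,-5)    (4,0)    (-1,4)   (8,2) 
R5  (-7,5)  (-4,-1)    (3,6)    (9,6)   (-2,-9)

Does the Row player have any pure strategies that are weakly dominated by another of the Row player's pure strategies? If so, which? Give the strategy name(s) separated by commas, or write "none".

R1

R1 is weakly dominated by R4 (I: 8>6, II: -9>-13, III: 4>-2, IV: -1>-3, V: 8=8).
Nothing dominates R2: R1 at II (8>-13); R3 at II (8>3); R4 at II (8>-9); R5 at I (0>-7).
R3: no other strategy beats it everywhere (R1 at II (3>-13); R2 at I (4>0); R4 at II (3>-9); R5 at I (4>-7)).
Nothing dominates R4: R1 at I (8>6); R2 at I (8>0); R3 at I (8>4); R5 at I (8>-7).
R5: no other strategy beats it everywhere (R1 at II (-4>-13); R2 at III (3>2); R3 at III (3>-5); R4 at II (-4>-9)).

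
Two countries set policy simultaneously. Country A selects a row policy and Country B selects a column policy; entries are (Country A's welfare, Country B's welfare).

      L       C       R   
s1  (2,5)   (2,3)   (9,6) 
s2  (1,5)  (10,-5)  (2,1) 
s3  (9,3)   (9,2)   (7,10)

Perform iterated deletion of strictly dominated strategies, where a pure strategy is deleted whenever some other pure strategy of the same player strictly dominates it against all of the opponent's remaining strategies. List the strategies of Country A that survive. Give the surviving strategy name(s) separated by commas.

Column C is eliminated: L beats it against every remaining row (s1: 5>3, s2: 5>-5, s3: 3>2).
Country A's strategy s2 is strictly dominated by s1 (L: 2>1, R: 9>2) and is removed.
For Country B, R strictly dominates L on the remaining rows (s1: 6>5, s3: 10>3); eliminate L.
Country A's strategy s3 is strictly dominated by s1 (R: 9>7) and is removed.
Among the remaining strategies, none is strictly dominated by another pure strategy of the same player, so the elimination stops.
Surviving strategies — Country A: {s1}; Country B: {R}.

s1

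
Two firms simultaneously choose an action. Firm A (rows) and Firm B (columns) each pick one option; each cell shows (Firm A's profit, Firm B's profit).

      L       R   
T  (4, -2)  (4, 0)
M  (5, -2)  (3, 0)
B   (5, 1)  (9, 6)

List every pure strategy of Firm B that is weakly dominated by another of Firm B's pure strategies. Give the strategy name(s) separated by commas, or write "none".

L

L is weakly dominated by R (T: 0>-2, M: 0>-2, B: 6>1).
R: no other strategy beats it everywhere (L at T (0>-2)).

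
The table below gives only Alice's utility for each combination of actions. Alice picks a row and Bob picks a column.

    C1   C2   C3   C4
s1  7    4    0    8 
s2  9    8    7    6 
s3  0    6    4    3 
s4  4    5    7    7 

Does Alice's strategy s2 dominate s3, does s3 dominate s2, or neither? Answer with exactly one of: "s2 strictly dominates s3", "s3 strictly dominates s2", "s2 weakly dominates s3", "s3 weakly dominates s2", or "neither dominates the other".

s2 strictly dominates s3

s2's payoffs vs s3's, by Bob's action — C1: 9>0, C2: 8>6, C3: 7>4, C4: 6>3.
Every comparison favours s2, so s2 strictly dominates s3.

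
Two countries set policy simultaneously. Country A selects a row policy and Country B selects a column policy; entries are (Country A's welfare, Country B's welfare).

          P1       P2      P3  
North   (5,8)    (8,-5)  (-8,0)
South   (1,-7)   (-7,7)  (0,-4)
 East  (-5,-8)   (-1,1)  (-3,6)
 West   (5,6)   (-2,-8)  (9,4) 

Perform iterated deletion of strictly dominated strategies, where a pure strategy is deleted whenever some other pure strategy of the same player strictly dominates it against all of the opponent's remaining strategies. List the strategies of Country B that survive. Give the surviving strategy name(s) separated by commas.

P1

Row South is eliminated: West beats it against every remaining column (P1: 5>1, P2: -2>-7, P3: 9>0).
For Country B, P3 strictly dominates P2 on the remaining rows (North: 0>-5, East: 6>1, West: 4>-8); eliminate P2.
Row East is eliminated: West beats it against every remaining column (P1: 5>-5, P3: 9>-3).
For Country B, P1 strictly dominates P3 on the remaining rows (North: 8>0, West: 6>4); eliminate P3.
Among the remaining strategies, none is strictly dominated by another pure strategy of the same player, so the elimination stops.
Surviving strategies — Country A: {North, West}; Country B: {P1}.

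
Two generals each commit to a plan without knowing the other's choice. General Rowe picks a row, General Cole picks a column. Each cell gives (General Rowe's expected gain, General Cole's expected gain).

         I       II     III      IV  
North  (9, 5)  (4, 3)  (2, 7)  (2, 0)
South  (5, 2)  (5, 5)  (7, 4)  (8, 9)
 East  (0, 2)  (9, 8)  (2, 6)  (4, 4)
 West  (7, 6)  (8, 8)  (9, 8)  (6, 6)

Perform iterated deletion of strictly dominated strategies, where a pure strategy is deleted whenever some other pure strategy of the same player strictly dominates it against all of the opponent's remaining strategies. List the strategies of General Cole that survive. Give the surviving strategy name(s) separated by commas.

II, III, IV

For General Cole, III strictly dominates I on the remaining rows (North: 7>5, South: 4>2, East: 6>2, West: 8>6); eliminate I.
Row North is eliminated: South beats it against every remaining column (II: 5>4, III: 7>2, IV: 8>2).
Among the remaining strategies, none is strictly dominated by another pure strategy of the same player, so the elimination stops.
Surviving strategies — General Rowe: {South, East, West}; General Cole: {II, III, IV}.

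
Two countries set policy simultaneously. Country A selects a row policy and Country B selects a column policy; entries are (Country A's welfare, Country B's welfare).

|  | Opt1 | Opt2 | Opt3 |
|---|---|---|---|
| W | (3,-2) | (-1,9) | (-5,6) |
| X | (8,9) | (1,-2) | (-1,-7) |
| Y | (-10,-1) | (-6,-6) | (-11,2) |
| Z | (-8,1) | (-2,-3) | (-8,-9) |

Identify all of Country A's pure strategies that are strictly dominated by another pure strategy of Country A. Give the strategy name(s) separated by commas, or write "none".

W, Y, Z

W: dominated, since X does at least as well everywhere (Opt1: 8>3, Opt2: 1>-1, Opt3: -1>-5).
X: no other strategy beats it everywhere (W at Opt1 (8>3); Y at Opt1 (8>-10); Z at Opt1 (8>-8)).
W strictly dominates Y — Opt1: 3>-10, Opt2: -1>-6, Opt3: -5>-11.
W strictly dominates Z — Opt1: 3>-8, Opt2: -1>-2, Opt3: -5>-8.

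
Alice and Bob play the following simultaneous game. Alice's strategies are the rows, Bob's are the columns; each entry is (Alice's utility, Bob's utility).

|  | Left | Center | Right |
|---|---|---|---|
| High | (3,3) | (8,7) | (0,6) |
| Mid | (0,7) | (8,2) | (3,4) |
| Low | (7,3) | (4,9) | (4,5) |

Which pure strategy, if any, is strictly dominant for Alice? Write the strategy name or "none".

none

High fails to dominate Mid at Center (8=8).
Mid fails to dominate High at Left (0<3).
Low fails to dominate High at Center (4<8).
No single strategy dominates all the others.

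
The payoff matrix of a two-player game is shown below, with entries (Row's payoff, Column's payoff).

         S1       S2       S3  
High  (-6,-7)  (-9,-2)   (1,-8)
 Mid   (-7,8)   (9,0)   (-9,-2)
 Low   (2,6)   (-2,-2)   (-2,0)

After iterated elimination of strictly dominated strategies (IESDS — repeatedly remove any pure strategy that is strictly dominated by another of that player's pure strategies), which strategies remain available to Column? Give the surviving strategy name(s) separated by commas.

Column's strategy S3 is strictly dominated by S1 (High: -7>-8, Mid: 8>-2, Low: 6>0) and is removed.
Row's strategy High is strictly dominated by Low (S1: 2>-6, S2: -2>-9) and is removed.
Column S2 is eliminated: S1 beats it against every remaining row (Mid: 8>0, Low: 6>-2).
Row Mid is eliminated: Low beats it against every remaining column (S1: 2>-7).
Among the remaining strategies, none is strictly dominated by another pure strategy of the same player, so the elimination stops.
Surviving strategies — Row: {Low}; Column: {S1}.

S1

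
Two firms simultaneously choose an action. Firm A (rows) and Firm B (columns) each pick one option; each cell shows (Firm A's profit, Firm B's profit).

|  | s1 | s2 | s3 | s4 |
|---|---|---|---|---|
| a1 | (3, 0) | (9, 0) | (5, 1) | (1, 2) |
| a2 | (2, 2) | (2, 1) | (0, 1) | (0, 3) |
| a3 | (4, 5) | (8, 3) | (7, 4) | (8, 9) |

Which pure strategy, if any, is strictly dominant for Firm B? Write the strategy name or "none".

s4

s4 vs s1: a1: 2>0, a2: 3>2, a3: 9>5.
s4 vs s2: a1: 2>0, a2: 3>1, a3: 9>3.
s4 vs s3: a1: 2>1, a2: 3>1, a3: 9>4.
s4 strictly beats every other strategy against every opponent action, so it is strictly dominant.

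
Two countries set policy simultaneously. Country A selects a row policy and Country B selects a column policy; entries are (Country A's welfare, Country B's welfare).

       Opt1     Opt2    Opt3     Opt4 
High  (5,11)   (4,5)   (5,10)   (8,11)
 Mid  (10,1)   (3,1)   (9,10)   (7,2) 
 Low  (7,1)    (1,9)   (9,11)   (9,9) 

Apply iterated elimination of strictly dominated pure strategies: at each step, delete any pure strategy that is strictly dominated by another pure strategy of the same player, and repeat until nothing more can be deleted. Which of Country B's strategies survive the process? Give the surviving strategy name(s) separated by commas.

Country B's strategy Opt2 is strictly dominated by Opt3 (High: 10>5, Mid: 10>1, Low: 11>9) and is removed.
For Country A, Low strictly dominates High on the remaining columns (Opt1: 7>5, Opt3: 9>5, Opt4: 9>8); eliminate High.
For Country B, Opt3 strictly dominates Opt1 on the remaining rows (Mid: 10>1, Low: 11>1); eliminate Opt1.
Column Opt4 is eliminated: Opt3 beats it against every remaining row (Mid: 10>2, Low: 11>9).
Among the remaining strategies, none is strictly dominated by another pure strategy of the same player, so the elimination stops.
Surviving strategies — Country A: {Mid, Low}; Country B: {Opt3}.

Opt3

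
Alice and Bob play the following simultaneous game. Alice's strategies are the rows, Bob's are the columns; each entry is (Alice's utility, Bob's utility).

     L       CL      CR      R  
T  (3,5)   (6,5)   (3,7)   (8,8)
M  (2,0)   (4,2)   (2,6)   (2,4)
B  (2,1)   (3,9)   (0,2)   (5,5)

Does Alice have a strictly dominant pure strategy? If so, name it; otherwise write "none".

T

T vs M: L: 3>2, CL: 6>4, CR: 3>2, R: 8>2.
T vs B: L: 3>2, CL: 6>3, CR: 3>0, R: 8>5.
T strictly beats every other strategy against every opponent action, so it is strictly dominant.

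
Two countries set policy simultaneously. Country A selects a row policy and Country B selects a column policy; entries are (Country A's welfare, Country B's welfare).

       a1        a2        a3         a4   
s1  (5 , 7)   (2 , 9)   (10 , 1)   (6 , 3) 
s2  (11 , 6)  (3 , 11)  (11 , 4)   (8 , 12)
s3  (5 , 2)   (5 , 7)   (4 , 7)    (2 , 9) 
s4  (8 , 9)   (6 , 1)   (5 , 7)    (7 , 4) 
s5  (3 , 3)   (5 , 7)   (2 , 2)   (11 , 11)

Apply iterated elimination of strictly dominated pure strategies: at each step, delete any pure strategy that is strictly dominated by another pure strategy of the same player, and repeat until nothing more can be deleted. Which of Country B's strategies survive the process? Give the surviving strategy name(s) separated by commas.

a4

Country A's strategy s1 is strictly dominated by s2 (a1: 11>5, a2: 3>2, a3: 11>10, a4: 8>6) and is removed.
Row s3 is eliminated: s4 beats it against every remaining column (a1: 8>5, a2: 6>5, a3: 5>4, a4: 7>2).
Country B's strategy a2 is strictly dominated by a4 (s2: 12>11, s4: 4>1, s5: 11>7) and is removed.
Country A's strategy s4 is strictly dominated by s2 (a1: 11>8, a3: 11>5, a4: 8>7) and is removed.
Column a1 is eliminated: a4 beats it against every remaining row (s2: 12>6, s5: 11>3).
For Country B, a4 strictly dominates a3 on the remaining rows (s2: 12>4, s5: 11>2); eliminate a3.
For Country A, s5 strictly dominates s2 on the remaining columns (a4: 11>8); eliminate s2.
Among the remaining strategies, none is strictly dominated by another pure strategy of the same player, so the elimination stops.
Surviving strategies — Country A: {s5}; Country B: {a4}.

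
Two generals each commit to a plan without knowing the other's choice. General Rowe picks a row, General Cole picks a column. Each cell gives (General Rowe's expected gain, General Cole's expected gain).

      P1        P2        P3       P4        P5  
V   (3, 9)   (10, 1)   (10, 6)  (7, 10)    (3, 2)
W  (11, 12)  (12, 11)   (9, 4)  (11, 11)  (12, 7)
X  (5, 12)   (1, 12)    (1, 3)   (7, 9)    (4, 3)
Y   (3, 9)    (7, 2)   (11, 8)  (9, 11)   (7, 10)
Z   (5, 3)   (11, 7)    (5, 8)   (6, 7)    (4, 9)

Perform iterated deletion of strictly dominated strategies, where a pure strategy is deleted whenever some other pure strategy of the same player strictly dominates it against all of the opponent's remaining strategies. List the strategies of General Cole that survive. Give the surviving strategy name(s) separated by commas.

P1

For General Rowe, W strictly dominates X on the remaining columns (P1: 11>5, P2: 12>1, P3: 9>1, P4: 11>7, P5: 12>4); eliminate X.
For General Rowe, W strictly dominates Z on the remaining columns (P1: 11>5, P2: 12>11, P3: 9>5, P4: 11>6, P5: 12>4); eliminate Z.
General Cole's strategy P2 is strictly dominated by P1 (V: 9>1, W: 12>11, Y: 9>2) and is removed.
Column P3 is eliminated: P1 beats it against every remaining row (V: 9>6, W: 12>4, Y: 9>8).
Row V is eliminated: W beats it against every remaining column (P1: 11>3, P4: 11>7, P5: 12>3).
For General Rowe, W strictly dominates Y on the remaining columns (P1: 11>3, P4: 11>9, P5: 12>7); eliminate Y.
For General Cole, P1 strictly dominates P4 on the remaining rows (W: 12>11); eliminate P4.
General Cole's strategy P5 is strictly dominated by P1 (W: 12>7) and is removed.
Among the remaining strategies, none is strictly dominated by another pure strategy of the same player, so the elimination stops.
Surviving strategies — General Rowe: {W}; General Cole: {P1}.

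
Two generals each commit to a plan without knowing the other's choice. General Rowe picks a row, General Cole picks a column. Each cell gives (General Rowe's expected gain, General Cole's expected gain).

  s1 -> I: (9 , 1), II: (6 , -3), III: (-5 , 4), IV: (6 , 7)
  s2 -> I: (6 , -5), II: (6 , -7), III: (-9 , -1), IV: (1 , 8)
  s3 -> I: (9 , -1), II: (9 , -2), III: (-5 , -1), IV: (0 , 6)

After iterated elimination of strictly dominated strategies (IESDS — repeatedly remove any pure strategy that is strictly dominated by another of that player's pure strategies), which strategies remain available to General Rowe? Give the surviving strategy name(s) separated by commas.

s1

Column I is eliminated: IV beats it against every remaining row (s1: 7>1, s2: 8>-5, s3: 6>-1).
Column II is eliminated: III beats it against every remaining row (s1: 4>-3, s2: -1>-7, s3: -1>-2).
For General Rowe, s1 strictly dominates s2 on the remaining columns (III: -5>-9, IV: 6>1); eliminate s2.
For General Cole, IV strictly dominates III on the remaining rows (s1: 7>4, s3: 6>-1); eliminate III.
Row s3 is eliminated: s1 beats it against every remaining column (IV: 6>0).
Among the remaining strategies, none is strictly dominated by another pure strategy of the same player, so the elimination stops.
Surviving strategies — General Rowe: {s1}; General Cole: {IV}.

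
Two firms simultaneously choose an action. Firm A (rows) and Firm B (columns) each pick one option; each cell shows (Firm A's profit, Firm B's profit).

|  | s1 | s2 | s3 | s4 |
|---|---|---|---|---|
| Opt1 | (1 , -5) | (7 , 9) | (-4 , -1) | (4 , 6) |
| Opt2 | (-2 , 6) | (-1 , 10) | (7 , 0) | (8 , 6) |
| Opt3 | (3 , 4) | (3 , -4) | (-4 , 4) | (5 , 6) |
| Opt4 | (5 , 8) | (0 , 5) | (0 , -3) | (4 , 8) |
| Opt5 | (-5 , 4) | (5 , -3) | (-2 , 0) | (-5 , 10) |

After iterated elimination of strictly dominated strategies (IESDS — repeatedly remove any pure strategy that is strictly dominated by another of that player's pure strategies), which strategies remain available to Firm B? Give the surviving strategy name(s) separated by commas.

s1, s2, s4

Column s3 is eliminated: s4 beats it against every remaining row (Opt1: 6>-1, Opt2: 6>0, Opt3: 6>4, Opt4: 8>-3, Opt5: 10>0).
Row Opt5 is eliminated: Opt1 beats it against every remaining column (s1: 1>-5, s2: 7>5, s4: 4>-5).
Among the remaining strategies, none is strictly dominated by another pure strategy of the same player, so the elimination stops.
Surviving strategies — Firm A: {Opt1, Opt2, Opt3, Opt4}; Firm B: {s1, s2, s4}.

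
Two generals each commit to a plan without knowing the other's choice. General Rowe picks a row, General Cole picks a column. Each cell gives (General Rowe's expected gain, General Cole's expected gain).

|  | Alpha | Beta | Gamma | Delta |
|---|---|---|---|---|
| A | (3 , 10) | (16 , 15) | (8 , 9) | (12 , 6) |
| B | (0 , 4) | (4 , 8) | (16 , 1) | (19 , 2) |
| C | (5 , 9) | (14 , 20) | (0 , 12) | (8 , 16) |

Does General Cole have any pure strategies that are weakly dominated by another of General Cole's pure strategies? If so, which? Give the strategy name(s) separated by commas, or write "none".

Alpha, Gamma, Delta

Alpha: dominated, since Beta does at least as well everywhere (A: 15>10, B: 8>4, C: 20>9).
Beta is not dominated — it holds its own against Alpha at A (15>10); Gamma at A (15>9); Delta at A (15>6).
Beta weakly dominates Gamma — A: 15>9, B: 8>1, C: 20>12.
Delta is weakly dominated by Beta (A: 15>6, B: 8>2, C: 20>16).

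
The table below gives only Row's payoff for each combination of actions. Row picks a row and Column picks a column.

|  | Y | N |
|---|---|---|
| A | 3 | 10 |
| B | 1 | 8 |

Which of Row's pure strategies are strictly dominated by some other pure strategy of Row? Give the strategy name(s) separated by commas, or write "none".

Nothing dominates A: B at Y (3>1).
B: dominated, since A does at least as well everywhere (Y: 3>1, N: 10>8).

B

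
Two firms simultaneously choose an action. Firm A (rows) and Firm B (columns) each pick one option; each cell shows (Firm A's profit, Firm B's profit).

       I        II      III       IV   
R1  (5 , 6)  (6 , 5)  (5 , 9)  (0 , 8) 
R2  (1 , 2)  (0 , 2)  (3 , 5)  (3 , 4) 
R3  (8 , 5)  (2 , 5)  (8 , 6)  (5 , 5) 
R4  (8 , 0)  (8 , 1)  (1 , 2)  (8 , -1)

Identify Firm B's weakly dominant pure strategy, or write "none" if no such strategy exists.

III

III vs I: R1: 9>6, R2: 5>2, R3: 6>5, R4: 2>0.
III vs II: R1: 9>5, R2: 5>2, R3: 6>5, R4: 2>1.
III vs IV: R1: 9>8, R2: 5>4, R3: 6>5, R4: 2>-1.
III is at least as good as every other strategy against every opponent action, so it is weakly dominant.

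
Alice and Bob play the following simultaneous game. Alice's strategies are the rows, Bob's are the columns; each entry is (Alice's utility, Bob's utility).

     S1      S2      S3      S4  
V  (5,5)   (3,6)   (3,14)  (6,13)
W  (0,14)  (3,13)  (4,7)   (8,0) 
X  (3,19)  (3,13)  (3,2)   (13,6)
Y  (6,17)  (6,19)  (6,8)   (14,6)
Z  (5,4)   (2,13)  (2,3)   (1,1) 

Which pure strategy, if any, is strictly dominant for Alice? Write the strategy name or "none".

Y

Y vs V: S1: 6>5, S2: 6>3, S3: 6>3, S4: 14>6.
Y vs W: S1: 6>0, S2: 6>3, S3: 6>4, S4: 14>8.
Y vs X: S1: 6>3, S2: 6>3, S3: 6>3, S4: 14>13.
Y vs Z: S1: 6>5, S2: 6>2, S3: 6>2, S4: 14>1.
Y strictly beats every other strategy against every opponent action, so it is strictly dominant.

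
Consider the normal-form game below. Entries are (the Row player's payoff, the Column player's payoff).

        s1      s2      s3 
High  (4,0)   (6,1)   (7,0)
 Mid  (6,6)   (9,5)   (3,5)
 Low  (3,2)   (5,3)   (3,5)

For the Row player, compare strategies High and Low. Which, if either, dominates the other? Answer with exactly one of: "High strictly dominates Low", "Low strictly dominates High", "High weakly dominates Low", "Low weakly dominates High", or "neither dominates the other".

High's payoffs vs Low's, by the Column player's action — s1: 4>3, s2: 6>5, s3: 7>3.
High gives a strictly higher payoff against each choice by the Column player, so High strictly dominates Low.

High strictly dominates Low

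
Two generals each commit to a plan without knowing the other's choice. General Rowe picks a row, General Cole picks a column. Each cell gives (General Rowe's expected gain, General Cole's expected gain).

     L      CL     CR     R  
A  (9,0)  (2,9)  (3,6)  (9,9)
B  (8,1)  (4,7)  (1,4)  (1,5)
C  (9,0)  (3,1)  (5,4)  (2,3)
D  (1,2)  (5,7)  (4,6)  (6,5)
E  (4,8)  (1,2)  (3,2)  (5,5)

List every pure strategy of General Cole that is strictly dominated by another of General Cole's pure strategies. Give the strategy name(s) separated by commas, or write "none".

none

L: no other strategy beats it everywhere (CL at E (8>2); CR at E (8>2); R at E (8>5)).
Nothing dominates CL: L at A (9>0); CR at A (9>6); R at A (9=9).
CR is not dominated — it holds its own against L at A (6>0); CL at C (4>1); R at C (4>3).
R: no other strategy beats it everywhere (L at A (9>0); CL at A (9=9); CR at A (9>6)).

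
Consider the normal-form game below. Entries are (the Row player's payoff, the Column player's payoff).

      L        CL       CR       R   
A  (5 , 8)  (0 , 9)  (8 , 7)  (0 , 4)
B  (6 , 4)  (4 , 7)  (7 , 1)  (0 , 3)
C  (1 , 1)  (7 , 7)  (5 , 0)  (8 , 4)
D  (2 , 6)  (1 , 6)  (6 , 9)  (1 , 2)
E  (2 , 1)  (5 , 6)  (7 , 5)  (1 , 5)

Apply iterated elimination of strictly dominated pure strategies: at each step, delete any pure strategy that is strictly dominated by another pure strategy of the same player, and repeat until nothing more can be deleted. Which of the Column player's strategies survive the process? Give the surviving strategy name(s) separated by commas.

The Column player's strategy R is strictly dominated by CL (A: 9>4, B: 7>3, C: 7>4, D: 6>2, E: 6>5) and is removed.
Row D is eliminated: B beats it against every remaining column (L: 6>2, CL: 4>1, CR: 7>6).
The Column player's strategy L is strictly dominated by CL (A: 9>8, B: 7>4, C: 7>1, E: 6>1) and is removed.
Column CR is eliminated: CL beats it against every remaining row (A: 9>7, B: 7>1, C: 7>0, E: 6>5).
For the Row player, B strictly dominates A on the remaining columns (CL: 4>0); eliminate A.
The Row player's strategy B is strictly dominated by C (CL: 7>4) and is removed.
Row E is eliminated: C beats it against every remaining column (CL: 7>5).
Among the remaining strategies, none is strictly dominated by another pure strategy of the same player, so the elimination stops.
Surviving strategies — the Row player: {C}; the Column player: {CL}.

CL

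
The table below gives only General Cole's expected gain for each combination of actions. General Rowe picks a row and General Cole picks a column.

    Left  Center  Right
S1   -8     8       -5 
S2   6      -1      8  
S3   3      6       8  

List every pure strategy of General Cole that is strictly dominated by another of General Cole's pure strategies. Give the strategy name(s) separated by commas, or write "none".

Left: dominated, since Right does at least as well everywhere (S1: -5>-8, S2: 8>6, S3: 8>3).
Nothing dominates Center: Left at S1 (8>-8); Right at S1 (8>-5).
Right is not dominated — it holds its own against Left at S1 (-5>-8); Center at S2 (8>-1).

Left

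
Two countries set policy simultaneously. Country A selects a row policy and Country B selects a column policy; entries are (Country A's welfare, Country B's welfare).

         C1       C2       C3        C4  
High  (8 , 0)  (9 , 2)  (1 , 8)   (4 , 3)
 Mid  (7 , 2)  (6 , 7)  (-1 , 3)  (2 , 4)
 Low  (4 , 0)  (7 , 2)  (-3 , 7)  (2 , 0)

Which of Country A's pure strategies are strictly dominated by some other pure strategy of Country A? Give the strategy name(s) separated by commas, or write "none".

Mid, Low

High: no other strategy beats it everywhere (Mid at C1 (8>7); Low at C1 (8>4)).
Mid: dominated, since High does at least as well everywhere (C1: 8>7, C2: 9>6, C3: 1>-1, C4: 4>2).
High strictly dominates Low — C1: 8>4, C2: 9>7, C3: 1>-3, C4: 4>2.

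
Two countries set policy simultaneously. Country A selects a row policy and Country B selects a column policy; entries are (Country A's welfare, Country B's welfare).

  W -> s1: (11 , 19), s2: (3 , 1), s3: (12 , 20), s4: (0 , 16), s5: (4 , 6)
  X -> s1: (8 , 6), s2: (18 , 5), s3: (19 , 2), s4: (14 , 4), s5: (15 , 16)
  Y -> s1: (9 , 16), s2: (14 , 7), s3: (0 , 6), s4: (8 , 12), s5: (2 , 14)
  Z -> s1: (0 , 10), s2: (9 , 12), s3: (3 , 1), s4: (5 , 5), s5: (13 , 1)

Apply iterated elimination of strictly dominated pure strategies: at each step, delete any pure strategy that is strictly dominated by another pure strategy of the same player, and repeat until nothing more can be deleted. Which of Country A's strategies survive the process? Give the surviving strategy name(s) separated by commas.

Country A's strategy Z is strictly dominated by X (s1: 8>0, s2: 18>9, s3: 19>3, s4: 14>5, s5: 15>13) and is removed.
For Country B, s1 strictly dominates s2 on the remaining rows (W: 19>1, X: 6>5, Y: 16>7); eliminate s2.
Country B's strategy s4 is strictly dominated by s1 (W: 19>16, X: 6>4, Y: 16>12) and is removed.
For Country A, W strictly dominates Y on the remaining columns (s1: 11>9, s3: 12>0, s5: 4>2); eliminate Y.
Among the remaining strategies, none is strictly dominated by another pure strategy of the same player, so the elimination stops.
Surviving strategies — Country A: {W, X}; Country B: {s1, s3, s5}.

W, X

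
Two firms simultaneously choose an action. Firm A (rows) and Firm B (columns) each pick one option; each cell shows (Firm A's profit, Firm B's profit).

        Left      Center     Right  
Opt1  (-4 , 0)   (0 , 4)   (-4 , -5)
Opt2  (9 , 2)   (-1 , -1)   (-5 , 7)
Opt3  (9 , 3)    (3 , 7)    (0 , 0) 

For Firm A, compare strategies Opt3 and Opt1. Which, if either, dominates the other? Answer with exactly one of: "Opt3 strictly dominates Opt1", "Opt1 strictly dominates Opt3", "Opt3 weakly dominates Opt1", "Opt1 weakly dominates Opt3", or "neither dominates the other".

Opt3 strictly dominates Opt1

Opt3's payoffs vs Opt1's, by Firm B's action — Left: 9>-4, Center: 3>0, Right: 0>-4.
Opt3 gives a strictly higher payoff against each opponent action, so Opt3 strictly dominates Opt1.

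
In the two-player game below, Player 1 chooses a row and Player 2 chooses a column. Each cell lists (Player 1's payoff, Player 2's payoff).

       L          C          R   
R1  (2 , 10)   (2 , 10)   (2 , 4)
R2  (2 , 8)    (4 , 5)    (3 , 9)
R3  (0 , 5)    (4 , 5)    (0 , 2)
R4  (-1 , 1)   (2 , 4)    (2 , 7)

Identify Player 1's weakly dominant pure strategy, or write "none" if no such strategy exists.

R2 vs R1: L: 2=2, C: 4>2, R: 3>2.
R2 vs R3: L: 2>0, C: 4=4, R: 3>0.
R2 vs R4: L: 2>-1, C: 4>2, R: 3>2.
R2 is at least as good as every other strategy against every opponent action, so it is weakly dominant.

R2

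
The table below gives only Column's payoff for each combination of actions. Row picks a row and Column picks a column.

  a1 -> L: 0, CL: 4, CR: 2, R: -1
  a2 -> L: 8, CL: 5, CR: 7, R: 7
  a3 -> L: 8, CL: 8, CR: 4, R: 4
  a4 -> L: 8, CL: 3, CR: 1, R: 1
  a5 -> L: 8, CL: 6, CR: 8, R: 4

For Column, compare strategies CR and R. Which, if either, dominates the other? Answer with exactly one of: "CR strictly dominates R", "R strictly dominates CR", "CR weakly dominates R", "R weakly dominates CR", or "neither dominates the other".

CR weakly dominates R

Compare CR to R across every action of Row: a1: 2>-1, a2: 7=7, a3: 4=4, a4: 1=1, a5: 8>4.
CR is at least as good everywhere and strictly better somewhere (tied only at a2, a3, a4), so CR weakly but not strictly dominates R.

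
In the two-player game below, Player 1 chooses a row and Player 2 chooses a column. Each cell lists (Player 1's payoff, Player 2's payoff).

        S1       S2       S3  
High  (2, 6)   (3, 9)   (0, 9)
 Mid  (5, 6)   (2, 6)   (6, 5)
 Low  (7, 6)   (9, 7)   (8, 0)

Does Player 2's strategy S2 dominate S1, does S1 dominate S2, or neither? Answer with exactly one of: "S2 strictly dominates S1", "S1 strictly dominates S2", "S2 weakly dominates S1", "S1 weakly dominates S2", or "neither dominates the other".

S2 weakly dominates S1

Compare S2 to S1 across each opponent action: High: 9>6, Mid: 6=6, Low: 7>6.
S2 is at least as good everywhere and strictly better somewhere (tied only at Mid), so S2 weakly but not strictly dominates S1.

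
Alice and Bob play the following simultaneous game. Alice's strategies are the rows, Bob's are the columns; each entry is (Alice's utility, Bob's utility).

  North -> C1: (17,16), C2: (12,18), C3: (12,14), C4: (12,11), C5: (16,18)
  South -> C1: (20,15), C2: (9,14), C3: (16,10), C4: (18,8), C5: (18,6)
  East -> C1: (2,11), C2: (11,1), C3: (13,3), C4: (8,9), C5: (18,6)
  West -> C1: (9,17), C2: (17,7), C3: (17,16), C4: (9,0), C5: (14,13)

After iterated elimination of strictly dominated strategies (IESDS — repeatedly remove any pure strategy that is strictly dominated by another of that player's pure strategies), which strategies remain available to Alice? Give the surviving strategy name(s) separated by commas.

North, South, East, West

For Bob, C1 strictly dominates C3 on the remaining rows (North: 16>14, South: 15>10, East: 11>3, West: 17>16); eliminate C3.
Bob's strategy C4 is strictly dominated by C1 (North: 16>11, South: 15>8, East: 11>9, West: 17>0) and is removed.
Among the remaining strategies, none is strictly dominated by another pure strategy of the same player, so the elimination stops.
Surviving strategies — Alice: {North, South, East, West}; Bob: {C1, C2, C5}.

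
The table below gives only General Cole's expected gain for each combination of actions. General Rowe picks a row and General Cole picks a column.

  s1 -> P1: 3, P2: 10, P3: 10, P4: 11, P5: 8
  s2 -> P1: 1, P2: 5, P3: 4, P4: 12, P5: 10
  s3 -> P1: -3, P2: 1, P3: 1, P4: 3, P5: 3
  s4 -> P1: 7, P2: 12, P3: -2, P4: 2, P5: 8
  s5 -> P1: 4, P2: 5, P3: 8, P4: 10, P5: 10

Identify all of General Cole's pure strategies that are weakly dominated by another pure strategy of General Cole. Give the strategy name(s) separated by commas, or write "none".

P1, P3

P1: dominated, since P2 does at least as well everywhere (s1: 10>3, s2: 5>1, s3: 1>-3, s4: 12>7, s5: 5>4).
P2: no other strategy beats it everywhere (P1 at s1 (10>3); P3 at s2 (5>4); P4 at s4 (12>2); P5 at s1 (10>8)).
P4 weakly dominates P3 — s1: 11>10, s2: 12>4, s3: 3>1, s4: 2>-2, s5: 10>8.
P4: no other strategy beats it everywhere (P1 at s1 (11>3); P2 at s1 (11>10); P3 at s1 (11>10); P5 at s1 (11>8)).
P5: no other strategy beats it everywhere (P1 at s1 (8>3); P2 at s2 (10>5); P3 at s2 (10>4); P4 at s4 (8>2)).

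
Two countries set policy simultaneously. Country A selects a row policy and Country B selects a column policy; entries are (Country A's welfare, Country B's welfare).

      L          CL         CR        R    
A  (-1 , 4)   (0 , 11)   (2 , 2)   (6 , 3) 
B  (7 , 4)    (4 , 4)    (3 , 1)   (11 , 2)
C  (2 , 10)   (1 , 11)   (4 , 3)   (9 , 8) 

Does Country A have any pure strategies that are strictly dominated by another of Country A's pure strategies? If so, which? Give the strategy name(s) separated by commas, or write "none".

B strictly dominates A — L: 7>-1, CL: 4>0, CR: 3>2, R: 11>6.
B: no other strategy beats it everywhere (A at L (7>-1); C at L (7>2)).
Nothing dominates C: A at L (2>-1); B at CR (4>3).

A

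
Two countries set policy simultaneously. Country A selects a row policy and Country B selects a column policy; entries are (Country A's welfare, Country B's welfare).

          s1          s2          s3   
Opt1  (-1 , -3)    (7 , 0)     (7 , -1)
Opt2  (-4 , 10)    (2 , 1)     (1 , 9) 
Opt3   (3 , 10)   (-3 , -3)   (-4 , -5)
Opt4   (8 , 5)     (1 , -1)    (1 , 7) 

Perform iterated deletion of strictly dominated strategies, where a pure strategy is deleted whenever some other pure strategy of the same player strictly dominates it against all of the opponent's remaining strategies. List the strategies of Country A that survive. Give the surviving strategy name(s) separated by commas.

Opt1

Country A's strategy Opt2 is strictly dominated by Opt1 (s1: -1>-4, s2: 7>2, s3: 7>1) and is removed.
Row Opt3 is eliminated: Opt4 beats it against every remaining column (s1: 8>3, s2: 1>-3, s3: 1>-4).
Country B's strategy s1 is strictly dominated by s3 (Opt1: -1>-3, Opt4: 7>5) and is removed.
For Country A, Opt1 strictly dominates Opt4 on the remaining columns (s2: 7>1, s3: 7>1); eliminate Opt4.
For Country B, s2 strictly dominates s3 on the remaining rows (Opt1: 0>-1); eliminate s3.
Among the remaining strategies, none is strictly dominated by another pure strategy of the same player, so the elimination stops.
Surviving strategies — Country A: {Opt1}; Country B: {s2}.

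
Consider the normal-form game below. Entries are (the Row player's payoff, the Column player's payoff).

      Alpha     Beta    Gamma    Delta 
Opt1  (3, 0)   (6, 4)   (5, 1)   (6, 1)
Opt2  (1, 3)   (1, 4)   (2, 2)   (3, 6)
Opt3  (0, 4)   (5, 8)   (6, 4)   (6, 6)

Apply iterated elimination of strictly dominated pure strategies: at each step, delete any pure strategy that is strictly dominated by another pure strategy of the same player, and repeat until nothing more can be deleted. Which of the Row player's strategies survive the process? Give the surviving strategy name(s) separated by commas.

Opt1

Row Opt2 is eliminated: Opt1 beats it against every remaining column (Alpha: 3>1, Beta: 6>1, Gamma: 5>2, Delta: 6>3).
Column Alpha is eliminated: Beta beats it against every remaining row (Opt1: 4>0, Opt3: 8>4).
Column Gamma is eliminated: Beta beats it against every remaining row (Opt1: 4>1, Opt3: 8>4).
For the Column player, Beta strictly dominates Delta on the remaining rows (Opt1: 4>1, Opt3: 8>6); eliminate Delta.
For the Row player, Opt1 strictly dominates Opt3 on the remaining columns (Beta: 6>5); eliminate Opt3.
Among the remaining strategies, none is strictly dominated by another pure strategy of the same player, so the elimination stops.
Surviving strategies — the Row player: {Opt1}; the Column player: {Beta}.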